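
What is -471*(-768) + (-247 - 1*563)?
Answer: 360918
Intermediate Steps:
-471*(-768) + (-247 - 1*563) = 361728 + (-247 - 563) = 361728 - 810 = 360918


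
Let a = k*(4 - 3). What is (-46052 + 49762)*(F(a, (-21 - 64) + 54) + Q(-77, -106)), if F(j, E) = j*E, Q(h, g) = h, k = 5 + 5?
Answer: -1435770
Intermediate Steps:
k = 10
a = 10 (a = 10*(4 - 3) = 10*1 = 10)
F(j, E) = E*j
(-46052 + 49762)*(F(a, (-21 - 64) + 54) + Q(-77, -106)) = (-46052 + 49762)*(((-21 - 64) + 54)*10 - 77) = 3710*((-85 + 54)*10 - 77) = 3710*(-31*10 - 77) = 3710*(-310 - 77) = 3710*(-387) = -1435770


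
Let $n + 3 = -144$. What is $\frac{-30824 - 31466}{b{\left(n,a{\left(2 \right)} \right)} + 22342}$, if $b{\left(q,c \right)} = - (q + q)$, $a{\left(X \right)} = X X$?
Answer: $- \frac{31145}{11318} \approx -2.7518$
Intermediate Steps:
$n = -147$ ($n = -3 - 144 = -147$)
$a{\left(X \right)} = X^{2}$
$b{\left(q,c \right)} = - 2 q$
$\frac{-30824 - 31466}{b{\left(n,a{\left(2 \right)} \right)} + 22342} = \frac{-30824 - 31466}{\left(-2\right) \left(-147\right) + 22342} = - \frac{62290}{294 + 22342} = - \frac{62290}{22636} = \left(-62290\right) \frac{1}{22636} = - \frac{31145}{11318}$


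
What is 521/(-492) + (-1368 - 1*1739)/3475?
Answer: -3339119/1709700 ≈ -1.9530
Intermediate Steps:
521/(-492) + (-1368 - 1*1739)/3475 = 521*(-1/492) + (-1368 - 1739)*(1/3475) = -521/492 - 3107*1/3475 = -521/492 - 3107/3475 = -3339119/1709700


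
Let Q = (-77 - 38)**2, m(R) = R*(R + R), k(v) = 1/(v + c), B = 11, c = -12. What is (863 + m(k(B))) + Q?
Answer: 14090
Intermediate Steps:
k(v) = 1/(-12 + v) (k(v) = 1/(v - 12) = 1/(-12 + v))
m(R) = 2*R**2 (m(R) = R*(2*R) = 2*R**2)
Q = 13225 (Q = (-115)**2 = 13225)
(863 + m(k(B))) + Q = (863 + 2*(1/(-12 + 11))**2) + 13225 = (863 + 2*(1/(-1))**2) + 13225 = (863 + 2*(-1)**2) + 13225 = (863 + 2*1) + 13225 = (863 + 2) + 13225 = 865 + 13225 = 14090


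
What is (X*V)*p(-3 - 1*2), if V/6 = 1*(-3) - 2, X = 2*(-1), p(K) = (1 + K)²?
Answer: 960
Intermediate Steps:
X = -2
V = -30 (V = 6*(1*(-3) - 2) = 6*(-3 - 2) = 6*(-5) = -30)
(X*V)*p(-3 - 1*2) = (-2*(-30))*(1 + (-3 - 1*2))² = 60*(1 + (-3 - 2))² = 60*(1 - 5)² = 60*(-4)² = 60*16 = 960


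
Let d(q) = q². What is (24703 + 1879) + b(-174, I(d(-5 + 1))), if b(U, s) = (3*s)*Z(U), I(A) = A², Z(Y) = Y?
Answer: -107050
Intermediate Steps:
b(U, s) = 3*U*s (b(U, s) = (3*s)*U = 3*U*s)
(24703 + 1879) + b(-174, I(d(-5 + 1))) = (24703 + 1879) + 3*(-174)*((-5 + 1)²)² = 26582 + 3*(-174)*((-4)²)² = 26582 + 3*(-174)*16² = 26582 + 3*(-174)*256 = 26582 - 133632 = -107050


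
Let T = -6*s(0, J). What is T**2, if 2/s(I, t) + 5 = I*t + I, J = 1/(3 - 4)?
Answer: 144/25 ≈ 5.7600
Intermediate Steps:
J = -1 (J = 1/(-1) = -1)
s(I, t) = 2/(-5 + I + I*t) (s(I, t) = 2/(-5 + (I*t + I)) = 2/(-5 + (I + I*t)) = 2/(-5 + I + I*t))
T = 12/5 (T = -12/(-5 + 0 + 0*(-1)) = -12/(-5 + 0 + 0) = -12/(-5) = -12*(-1)/5 = -6*(-2/5) = 12/5 ≈ 2.4000)
T**2 = (12/5)**2 = 144/25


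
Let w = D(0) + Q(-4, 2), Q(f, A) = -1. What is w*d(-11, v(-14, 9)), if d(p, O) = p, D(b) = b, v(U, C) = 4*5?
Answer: 11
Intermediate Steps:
v(U, C) = 20
w = -1 (w = 0 - 1 = -1)
w*d(-11, v(-14, 9)) = -1*(-11) = 11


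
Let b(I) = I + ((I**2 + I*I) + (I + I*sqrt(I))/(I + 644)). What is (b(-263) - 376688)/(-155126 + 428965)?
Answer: -90911816/104332659 - 263*I*sqrt(263)/104332659 ≈ -0.87136 - 4.088e-5*I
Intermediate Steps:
b(I) = I + 2*I**2 + (I + I**(3/2))/(644 + I) (b(I) = I + ((I**2 + I**2) + (I + I**(3/2))/(644 + I)) = I + (2*I**2 + (I + I**(3/2))/(644 + I)) = I + 2*I**2 + (I + I**(3/2))/(644 + I))
(b(-263) - 376688)/(-155126 + 428965) = (((-263)**(3/2) + 2*(-263)**3 + 645*(-263) + 1289*(-263)**2)/(644 - 263) - 376688)/(-155126 + 428965) = ((-263*I*sqrt(263) + 2*(-18191447) - 169635 + 1289*69169)/381 - 376688)/273839 = ((-263*I*sqrt(263) - 36382894 - 169635 + 89158841)/381 - 376688)*(1/273839) = ((52606312 - 263*I*sqrt(263))/381 - 376688)*(1/273839) = ((52606312/381 - 263*I*sqrt(263)/381) - 376688)*(1/273839) = (-90911816/381 - 263*I*sqrt(263)/381)*(1/273839) = -90911816/104332659 - 263*I*sqrt(263)/104332659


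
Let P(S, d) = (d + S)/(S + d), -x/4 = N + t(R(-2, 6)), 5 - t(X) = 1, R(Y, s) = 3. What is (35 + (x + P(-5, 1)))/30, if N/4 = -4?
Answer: 14/5 ≈ 2.8000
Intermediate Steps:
t(X) = 4 (t(X) = 5 - 1*1 = 5 - 1 = 4)
N = -16 (N = 4*(-4) = -16)
x = 48 (x = -4*(-16 + 4) = -4*(-12) = 48)
P(S, d) = 1 (P(S, d) = (S + d)/(S + d) = 1)
(35 + (x + P(-5, 1)))/30 = (35 + (48 + 1))/30 = (35 + 49)/30 = (1/30)*84 = 14/5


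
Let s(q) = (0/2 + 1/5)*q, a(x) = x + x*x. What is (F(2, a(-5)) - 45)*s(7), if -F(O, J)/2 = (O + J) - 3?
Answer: -581/5 ≈ -116.20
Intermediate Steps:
a(x) = x + x²
s(q) = q/5 (s(q) = (0*(½) + 1*(⅕))*q = (0 + ⅕)*q = q/5)
F(O, J) = 6 - 2*J - 2*O (F(O, J) = -2*((O + J) - 3) = -2*((J + O) - 3) = -2*(-3 + J + O) = 6 - 2*J - 2*O)
(F(2, a(-5)) - 45)*s(7) = ((6 - (-10)*(1 - 5) - 2*2) - 45)*((⅕)*7) = ((6 - (-10)*(-4) - 4) - 45)*(7/5) = ((6 - 2*20 - 4) - 45)*(7/5) = ((6 - 40 - 4) - 45)*(7/5) = (-38 - 45)*(7/5) = -83*7/5 = -581/5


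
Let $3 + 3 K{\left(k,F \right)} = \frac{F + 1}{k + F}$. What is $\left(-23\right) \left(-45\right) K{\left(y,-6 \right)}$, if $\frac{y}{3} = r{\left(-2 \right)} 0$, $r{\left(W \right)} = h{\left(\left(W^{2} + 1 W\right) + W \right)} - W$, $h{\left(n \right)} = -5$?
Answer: $- \frac{1495}{2} \approx -747.5$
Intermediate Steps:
$r{\left(W \right)} = -5 - W$
$y = 0$ ($y = 3 \left(-5 - -2\right) 0 = 3 \left(-5 + 2\right) 0 = 3 \left(\left(-3\right) 0\right) = 3 \cdot 0 = 0$)
$K{\left(k,F \right)} = -1 + \frac{1 + F}{3 \left(F + k\right)}$ ($K{\left(k,F \right)} = -1 + \frac{\left(F + 1\right) \frac{1}{k + F}}{3} = -1 + \frac{\left(1 + F\right) \frac{1}{F + k}}{3} = -1 + \frac{\frac{1}{F + k} \left(1 + F\right)}{3} = -1 + \frac{1 + F}{3 \left(F + k\right)}$)
$\left(-23\right) \left(-45\right) K{\left(y,-6 \right)} = \left(-23\right) \left(-45\right) \frac{\frac{1}{3} - 0 - -4}{-6 + 0} = 1035 \frac{\frac{1}{3} + 0 + 4}{-6} = 1035 \left(\left(- \frac{1}{6}\right) \frac{13}{3}\right) = 1035 \left(- \frac{13}{18}\right) = - \frac{1495}{2}$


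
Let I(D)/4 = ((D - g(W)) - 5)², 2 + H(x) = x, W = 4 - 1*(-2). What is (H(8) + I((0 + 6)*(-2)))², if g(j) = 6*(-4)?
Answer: 40804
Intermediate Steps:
W = 6 (W = 4 + 2 = 6)
g(j) = -24
H(x) = -2 + x
I(D) = 4*(19 + D)² (I(D) = 4*((D - 1*(-24)) - 5)² = 4*((D + 24) - 5)² = 4*((24 + D) - 5)² = 4*(19 + D)²)
(H(8) + I((0 + 6)*(-2)))² = ((-2 + 8) + 4*(19 + (0 + 6)*(-2))²)² = (6 + 4*(19 + 6*(-2))²)² = (6 + 4*(19 - 12)²)² = (6 + 4*7²)² = (6 + 4*49)² = (6 + 196)² = 202² = 40804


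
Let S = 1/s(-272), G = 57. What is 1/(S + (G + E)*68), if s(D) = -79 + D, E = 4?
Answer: 351/1455947 ≈ 0.00024108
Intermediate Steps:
S = -1/351 (S = 1/(-79 - 272) = 1/(-351) = -1/351 ≈ -0.0028490)
1/(S + (G + E)*68) = 1/(-1/351 + (57 + 4)*68) = 1/(-1/351 + 61*68) = 1/(-1/351 + 4148) = 1/(1455947/351) = 351/1455947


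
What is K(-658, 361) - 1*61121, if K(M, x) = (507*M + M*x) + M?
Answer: -632923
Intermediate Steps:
K(M, x) = 508*M + M*x
K(-658, 361) - 1*61121 = -658*(508 + 361) - 1*61121 = -658*869 - 61121 = -571802 - 61121 = -632923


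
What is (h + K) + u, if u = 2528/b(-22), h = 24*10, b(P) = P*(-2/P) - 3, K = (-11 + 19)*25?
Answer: -328/5 ≈ -65.600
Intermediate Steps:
K = 200 (K = 8*25 = 200)
b(P) = -5 (b(P) = -2 - 3 = -5)
h = 240
u = -2528/5 (u = 2528/(-5) = 2528*(-⅕) = -2528/5 ≈ -505.60)
(h + K) + u = (240 + 200) - 2528/5 = 440 - 2528/5 = -328/5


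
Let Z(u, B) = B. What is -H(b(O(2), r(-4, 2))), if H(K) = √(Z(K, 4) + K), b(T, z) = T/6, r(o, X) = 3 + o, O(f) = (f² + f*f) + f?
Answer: -√51/3 ≈ -2.3805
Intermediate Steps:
O(f) = f + 2*f² (O(f) = (f² + f²) + f = 2*f² + f = f + 2*f²)
b(T, z) = T/6 (b(T, z) = T*(⅙) = T/6)
H(K) = √(4 + K)
-H(b(O(2), r(-4, 2))) = -√(4 + (2*(1 + 2*2))/6) = -√(4 + (2*(1 + 4))/6) = -√(4 + (2*5)/6) = -√(4 + (⅙)*10) = -√(4 + 5/3) = -√(17/3) = -√51/3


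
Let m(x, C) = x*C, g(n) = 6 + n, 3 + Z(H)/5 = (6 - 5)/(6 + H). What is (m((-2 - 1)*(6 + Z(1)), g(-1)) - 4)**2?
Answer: 708964/49 ≈ 14469.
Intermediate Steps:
Z(H) = -15 + 5/(6 + H) (Z(H) = -15 + 5*((6 - 5)/(6 + H)) = -15 + 5*(1/(6 + H)) = -15 + 5/(6 + H))
m(x, C) = C*x
(m((-2 - 1)*(6 + Z(1)), g(-1)) - 4)**2 = ((6 - 1)*((-2 - 1)*(6 + 5*(-17 - 3*1)/(6 + 1))) - 4)**2 = (5*(-3*(6 + 5*(-17 - 3)/7)) - 4)**2 = (5*(-3*(6 + 5*(1/7)*(-20))) - 4)**2 = (5*(-3*(6 - 100/7)) - 4)**2 = (5*(-3*(-58/7)) - 4)**2 = (5*(174/7) - 4)**2 = (870/7 - 4)**2 = (842/7)**2 = 708964/49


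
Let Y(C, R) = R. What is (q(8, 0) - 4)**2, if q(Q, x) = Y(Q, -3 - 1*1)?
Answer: 64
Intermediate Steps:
q(Q, x) = -4 (q(Q, x) = -3 - 1*1 = -3 - 1 = -4)
(q(8, 0) - 4)**2 = (-4 - 4)**2 = (-8)**2 = 64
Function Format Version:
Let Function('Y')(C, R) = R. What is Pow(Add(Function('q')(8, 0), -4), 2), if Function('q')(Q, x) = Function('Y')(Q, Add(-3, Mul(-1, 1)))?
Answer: 64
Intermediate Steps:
Function('q')(Q, x) = -4 (Function('q')(Q, x) = Add(-3, Mul(-1, 1)) = Add(-3, -1) = -4)
Pow(Add(Function('q')(8, 0), -4), 2) = Pow(Add(-4, -4), 2) = Pow(-8, 2) = 64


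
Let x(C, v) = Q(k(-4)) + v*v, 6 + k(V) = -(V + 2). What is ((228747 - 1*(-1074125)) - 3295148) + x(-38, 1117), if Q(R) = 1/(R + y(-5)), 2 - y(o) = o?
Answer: -2233760/3 ≈ -7.4459e+5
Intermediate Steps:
y(o) = 2 - o
k(V) = -8 - V (k(V) = -6 - (V + 2) = -6 - (2 + V) = -6 + (-2 - V) = -8 - V)
Q(R) = 1/(7 + R) (Q(R) = 1/(R + (2 - 1*(-5))) = 1/(R + (2 + 5)) = 1/(R + 7) = 1/(7 + R))
x(C, v) = ⅓ + v² (x(C, v) = 1/(7 + (-8 - 1*(-4))) + v*v = 1/(7 + (-8 + 4)) + v² = 1/(7 - 4) + v² = 1/3 + v² = ⅓ + v²)
((228747 - 1*(-1074125)) - 3295148) + x(-38, 1117) = ((228747 - 1*(-1074125)) - 3295148) + (⅓ + 1117²) = ((228747 + 1074125) - 3295148) + (⅓ + 1247689) = (1302872 - 3295148) + 3743068/3 = -1992276 + 3743068/3 = -2233760/3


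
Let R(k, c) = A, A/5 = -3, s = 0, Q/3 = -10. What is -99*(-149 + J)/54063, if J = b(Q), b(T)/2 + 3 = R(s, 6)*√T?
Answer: 1705/6007 + 330*I*√30/6007 ≈ 0.28384 + 0.3009*I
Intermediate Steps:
Q = -30 (Q = 3*(-10) = -30)
A = -15 (A = 5*(-3) = -15)
R(k, c) = -15
b(T) = -6 - 30*√T (b(T) = -6 + 2*(-15*√T) = -6 - 30*√T)
J = -6 - 30*I*√30 ≈ -6.0 - 164.32*I
-99*(-149 + J)/54063 = -99*(-149 + (-6 - 30*I*√30))/54063 = -99*(-155 - 30*I*√30)*(1/54063) = (15345 + 2970*I*√30)*(1/54063) = 1705/6007 + 330*I*√30/6007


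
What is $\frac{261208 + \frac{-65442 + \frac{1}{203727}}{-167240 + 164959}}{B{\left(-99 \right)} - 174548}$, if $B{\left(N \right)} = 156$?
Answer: $- \frac{121397026077029}{81040186842504} \approx -1.498$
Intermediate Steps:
$\frac{261208 + \frac{-65442 + \frac{1}{203727}}{-167240 + 164959}}{B{\left(-99 \right)} - 174548} = \frac{261208 + \frac{-65442 + \frac{1}{203727}}{-167240 + 164959}}{156 - 174548} = \frac{261208 + \frac{-65442 + \frac{1}{203727}}{-2281}}{-174392} = \left(261208 - - \frac{13332302333}{464701287}\right) \left(- \frac{1}{174392}\right) = \left(261208 + \frac{13332302333}{464701287}\right) \left(- \frac{1}{174392}\right) = \frac{121397026077029}{464701287} \left(- \frac{1}{174392}\right) = - \frac{121397026077029}{81040186842504}$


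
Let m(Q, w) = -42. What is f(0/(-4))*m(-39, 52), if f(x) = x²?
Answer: 0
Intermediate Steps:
f(0/(-4))*m(-39, 52) = (0/(-4))²*(-42) = (0*(-¼))²*(-42) = 0²*(-42) = 0*(-42) = 0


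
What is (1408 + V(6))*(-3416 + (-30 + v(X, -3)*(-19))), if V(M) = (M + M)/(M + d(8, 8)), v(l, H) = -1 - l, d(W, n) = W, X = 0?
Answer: -33797074/7 ≈ -4.8282e+6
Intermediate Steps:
V(M) = 2*M/(8 + M) (V(M) = (M + M)/(M + 8) = (2*M)/(8 + M) = 2*M/(8 + M))
(1408 + V(6))*(-3416 + (-30 + v(X, -3)*(-19))) = (1408 + 2*6/(8 + 6))*(-3416 + (-30 + (-1 - 1*0)*(-19))) = (1408 + 2*6/14)*(-3416 + (-30 + (-1 + 0)*(-19))) = (1408 + 2*6*(1/14))*(-3416 + (-30 - 1*(-19))) = (1408 + 6/7)*(-3416 + (-30 + 19)) = 9862*(-3416 - 11)/7 = (9862/7)*(-3427) = -33797074/7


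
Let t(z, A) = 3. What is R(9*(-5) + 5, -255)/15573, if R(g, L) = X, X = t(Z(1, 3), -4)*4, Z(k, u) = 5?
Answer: 4/5191 ≈ 0.00077056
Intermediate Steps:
X = 12 (X = 3*4 = 12)
R(g, L) = 12
R(9*(-5) + 5, -255)/15573 = 12/15573 = 12*(1/15573) = 4/5191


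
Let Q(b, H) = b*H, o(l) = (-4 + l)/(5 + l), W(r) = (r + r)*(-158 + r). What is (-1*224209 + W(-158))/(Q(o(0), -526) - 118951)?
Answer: 621765/592651 ≈ 1.0491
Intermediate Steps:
W(r) = 2*r*(-158 + r) (W(r) = (2*r)*(-158 + r) = 2*r*(-158 + r))
o(l) = (-4 + l)/(5 + l)
Q(b, H) = H*b
(-1*224209 + W(-158))/(Q(o(0), -526) - 118951) = (-1*224209 + 2*(-158)*(-158 - 158))/(-526*(-4 + 0)/(5 + 0) - 118951) = (-224209 + 2*(-158)*(-316))/(-526*(-4)/5 - 118951) = (-224209 + 99856)/(-526*(-4)/5 - 118951) = -124353/(-526*(-⅘) - 118951) = -124353/(2104/5 - 118951) = -124353/(-592651/5) = -124353*(-5/592651) = 621765/592651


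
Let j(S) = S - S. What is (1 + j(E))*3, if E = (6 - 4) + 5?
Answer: 3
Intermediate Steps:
E = 7 (E = 2 + 5 = 7)
j(S) = 0
(1 + j(E))*3 = (1 + 0)*3 = 1*3 = 3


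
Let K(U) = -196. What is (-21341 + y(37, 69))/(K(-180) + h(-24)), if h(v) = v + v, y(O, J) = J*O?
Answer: 77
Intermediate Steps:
h(v) = 2*v
(-21341 + y(37, 69))/(K(-180) + h(-24)) = (-21341 + 69*37)/(-196 + 2*(-24)) = (-21341 + 2553)/(-196 - 48) = -18788/(-244) = -18788*(-1/244) = 77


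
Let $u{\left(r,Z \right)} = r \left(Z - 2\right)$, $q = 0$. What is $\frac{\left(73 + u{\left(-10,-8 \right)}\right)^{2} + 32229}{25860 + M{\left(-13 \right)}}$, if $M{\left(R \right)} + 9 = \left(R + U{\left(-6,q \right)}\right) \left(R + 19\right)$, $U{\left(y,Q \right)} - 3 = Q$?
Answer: $\frac{62158}{25791} \approx 2.4101$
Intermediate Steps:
$U{\left(y,Q \right)} = 3 + Q$
$u{\left(r,Z \right)} = r \left(-2 + Z\right)$
$M{\left(R \right)} = -9 + \left(3 + R\right) \left(19 + R\right)$ ($M{\left(R \right)} = -9 + \left(R + \left(3 + 0\right)\right) \left(R + 19\right) = -9 + \left(R + 3\right) \left(19 + R\right) = -9 + \left(3 + R\right) \left(19 + R\right)$)
$\frac{\left(73 + u{\left(-10,-8 \right)}\right)^{2} + 32229}{25860 + M{\left(-13 \right)}} = \frac{\left(73 - 10 \left(-2 - 8\right)\right)^{2} + 32229}{25860 + \left(48 + \left(-13\right)^{2} + 22 \left(-13\right)\right)} = \frac{\left(73 - -100\right)^{2} + 32229}{25860 + \left(48 + 169 - 286\right)} = \frac{\left(73 + 100\right)^{2} + 32229}{25860 - 69} = \frac{173^{2} + 32229}{25791} = \left(29929 + 32229\right) \frac{1}{25791} = 62158 \cdot \frac{1}{25791} = \frac{62158}{25791}$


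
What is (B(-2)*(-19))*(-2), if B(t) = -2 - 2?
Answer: -152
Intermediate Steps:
B(t) = -4
(B(-2)*(-19))*(-2) = -4*(-19)*(-2) = 76*(-2) = -152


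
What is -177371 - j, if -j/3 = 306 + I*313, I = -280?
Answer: -439373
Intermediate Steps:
j = 262002 (j = -3*(306 - 280*313) = -3*(306 - 87640) = -3*(-87334) = 262002)
-177371 - j = -177371 - 1*262002 = -177371 - 262002 = -439373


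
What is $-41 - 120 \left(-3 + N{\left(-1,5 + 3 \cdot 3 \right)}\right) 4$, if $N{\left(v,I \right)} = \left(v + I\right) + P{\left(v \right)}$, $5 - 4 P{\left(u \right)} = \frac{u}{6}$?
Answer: $-5461$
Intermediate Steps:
$P{\left(u \right)} = \frac{5}{4} - \frac{u}{24}$ ($P{\left(u \right)} = \frac{5}{4} - \frac{u \frac{1}{6}}{4} = \frac{5}{4} - \frac{\frac{1}{6} u}{4} = \frac{5}{4} - \frac{u}{24}$)
$N{\left(v,I \right)} = \frac{5}{4} + I + \frac{23 v}{24}$ ($N{\left(v,I \right)} = \left(v + I\right) - \left(- \frac{5}{4} + \frac{v}{24}\right) = \left(I + v\right) - \left(- \frac{5}{4} + \frac{v}{24}\right) = \frac{5}{4} + I + \frac{23 v}{24}$)
$-41 - 120 \left(-3 + N{\left(-1,5 + 3 \cdot 3 \right)}\right) 4 = -41 - 120 \left(-3 + \left(\frac{5}{4} + \left(5 + 3 \cdot 3\right) + \frac{23}{24} \left(-1\right)\right)\right) 4 = -41 - 120 \left(-3 + \left(\frac{5}{4} + \left(5 + 9\right) - \frac{23}{24}\right)\right) 4 = -41 - 120 \left(-3 + \left(\frac{5}{4} + 14 - \frac{23}{24}\right)\right) 4 = -41 - 120 \left(-3 + \frac{343}{24}\right) 4 = -41 - 120 \cdot \frac{271}{24} \cdot 4 = -41 - 5420 = -5461$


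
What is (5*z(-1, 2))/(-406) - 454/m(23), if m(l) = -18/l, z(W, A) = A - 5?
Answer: 2119861/3654 ≈ 580.15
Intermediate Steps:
z(W, A) = -5 + A
(5*z(-1, 2))/(-406) - 454/m(23) = (5*(-5 + 2))/(-406) - 454/((-18/23)) = (5*(-3))*(-1/406) - 454/((-18*1/23)) = -15*(-1/406) - 454/(-18/23) = 15/406 - 454*(-23/18) = 15/406 + 5221/9 = 2119861/3654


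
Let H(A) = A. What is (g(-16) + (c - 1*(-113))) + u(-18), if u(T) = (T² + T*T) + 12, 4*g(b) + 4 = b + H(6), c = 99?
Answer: 1737/2 ≈ 868.50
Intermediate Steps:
g(b) = ½ + b/4 (g(b) = -1 + (b + 6)/4 = -1 + (6 + b)/4 = -1 + (3/2 + b/4) = ½ + b/4)
u(T) = 12 + 2*T² (u(T) = (T² + T²) + 12 = 2*T² + 12 = 12 + 2*T²)
(g(-16) + (c - 1*(-113))) + u(-18) = ((½ + (¼)*(-16)) + (99 - 1*(-113))) + (12 + 2*(-18)²) = ((½ - 4) + (99 + 113)) + (12 + 2*324) = (-7/2 + 212) + (12 + 648) = 417/2 + 660 = 1737/2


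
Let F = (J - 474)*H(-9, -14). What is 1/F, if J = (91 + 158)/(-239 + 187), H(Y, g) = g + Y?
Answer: 52/572631 ≈ 9.0809e-5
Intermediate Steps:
H(Y, g) = Y + g
J = -249/52 (J = 249/(-52) = 249*(-1/52) = -249/52 ≈ -4.7885)
F = 572631/52 (F = (-249/52 - 474)*(-9 - 14) = -24897/52*(-23) = 572631/52 ≈ 11012.)
1/F = 1/(572631/52) = 52/572631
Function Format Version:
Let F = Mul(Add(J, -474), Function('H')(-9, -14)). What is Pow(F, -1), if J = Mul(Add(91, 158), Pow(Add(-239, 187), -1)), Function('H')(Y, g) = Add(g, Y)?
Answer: Rational(52, 572631) ≈ 9.0809e-5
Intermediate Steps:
Function('H')(Y, g) = Add(Y, g)
J = Rational(-249, 52) (J = Mul(249, Pow(-52, -1)) = Mul(249, Rational(-1, 52)) = Rational(-249, 52) ≈ -4.7885)
F = Rational(572631, 52) (F = Mul(Add(Rational(-249, 52), -474), Add(-9, -14)) = Mul(Rational(-24897, 52), -23) = Rational(572631, 52) ≈ 11012.)
Pow(F, -1) = Pow(Rational(572631, 52), -1) = Rational(52, 572631)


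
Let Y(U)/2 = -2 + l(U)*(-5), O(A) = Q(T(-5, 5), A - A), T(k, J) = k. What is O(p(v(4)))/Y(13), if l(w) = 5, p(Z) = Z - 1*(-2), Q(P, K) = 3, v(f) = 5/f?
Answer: -1/18 ≈ -0.055556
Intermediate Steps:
p(Z) = 2 + Z (p(Z) = Z + 2 = 2 + Z)
O(A) = 3
Y(U) = -54 (Y(U) = 2*(-2 + 5*(-5)) = 2*(-2 - 25) = 2*(-27) = -54)
O(p(v(4)))/Y(13) = 3/(-54) = 3*(-1/54) = -1/18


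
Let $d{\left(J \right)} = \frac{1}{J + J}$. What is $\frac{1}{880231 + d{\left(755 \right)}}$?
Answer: $\frac{1510}{1329148811} \approx 1.1361 \cdot 10^{-6}$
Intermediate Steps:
$d{\left(J \right)} = \frac{1}{2 J}$
$\frac{1}{880231 + d{\left(755 \right)}} = \frac{1}{880231 + \frac{1}{2 \cdot 755}} = \frac{1}{880231 + \frac{1}{2} \cdot \frac{1}{755}} = \frac{1}{880231 + \frac{1}{1510}} = \frac{1}{\frac{1329148811}{1510}} = \frac{1510}{1329148811}$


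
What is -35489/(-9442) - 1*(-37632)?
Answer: 355356833/9442 ≈ 37636.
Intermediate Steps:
-35489/(-9442) - 1*(-37632) = -35489*(-1/9442) + 37632 = 35489/9442 + 37632 = 355356833/9442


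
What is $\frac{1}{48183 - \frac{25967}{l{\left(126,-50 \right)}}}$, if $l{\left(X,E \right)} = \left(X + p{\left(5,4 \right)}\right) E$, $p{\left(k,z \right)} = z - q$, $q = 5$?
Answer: $\frac{6250}{301169717} \approx 2.0752 \cdot 10^{-5}$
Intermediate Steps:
$p{\left(k,z \right)} = -5 + z$ ($p{\left(k,z \right)} = z - 5 = -5 + z$)
$l{\left(X,E \right)} = E \left(-1 + X\right)$ ($l{\left(X,E \right)} = \left(X + \left(-5 + 4\right)\right) E = \left(X - 1\right) E = \left(-1 + X\right) E = E \left(-1 + X\right)$)
$\frac{1}{48183 - \frac{25967}{l{\left(126,-50 \right)}}} = \frac{1}{48183 - \frac{25967}{\left(-50\right) \left(-1 + 126\right)}} = \frac{1}{48183 - \frac{25967}{\left(-50\right) 125}} = \frac{1}{48183 - \frac{25967}{-6250}} = \frac{1}{48183 - - \frac{25967}{6250}} = \frac{1}{48183 + \frac{25967}{6250}} = \frac{1}{\frac{301169717}{6250}} = \frac{6250}{301169717}$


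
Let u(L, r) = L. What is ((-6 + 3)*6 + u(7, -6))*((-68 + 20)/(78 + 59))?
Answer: 528/137 ≈ 3.8540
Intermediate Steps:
((-6 + 3)*6 + u(7, -6))*((-68 + 20)/(78 + 59)) = ((-6 + 3)*6 + 7)*((-68 + 20)/(78 + 59)) = (-3*6 + 7)*(-48/137) = (-18 + 7)*(-48*1/137) = -11*(-48/137) = 528/137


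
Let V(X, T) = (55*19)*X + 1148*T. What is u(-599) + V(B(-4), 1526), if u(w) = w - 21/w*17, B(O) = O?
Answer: 1046494688/599 ≈ 1.7471e+6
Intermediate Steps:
V(X, T) = 1045*X + 1148*T
u(w) = w - 357/w
u(-599) + V(B(-4), 1526) = (-599 - 357/(-599)) + (1045*(-4) + 1148*1526) = (-599 - 357*(-1/599)) + (-4180 + 1751848) = (-599 + 357/599) + 1747668 = -358444/599 + 1747668 = 1046494688/599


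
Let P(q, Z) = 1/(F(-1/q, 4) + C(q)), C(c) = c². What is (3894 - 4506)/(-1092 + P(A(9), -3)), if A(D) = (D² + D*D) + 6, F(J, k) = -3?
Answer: 17271252/30817331 ≈ 0.56044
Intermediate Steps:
A(D) = 6 + 2*D² (A(D) = (D² + D²) + 6 = 2*D² + 6 = 6 + 2*D²)
P(q, Z) = 1/(-3 + q²)
(3894 - 4506)/(-1092 + P(A(9), -3)) = (3894 - 4506)/(-1092 + 1/(-3 + (6 + 2*9²)²)) = -612/(-1092 + 1/(-3 + (6 + 2*81)²)) = -612/(-1092 + 1/(-3 + (6 + 162)²)) = -612/(-1092 + 1/(-3 + 168²)) = -612/(-1092 + 1/(-3 + 28224)) = -612/(-1092 + 1/28221) = -612/(-30817331/28221) = -612*(-28221/30817331) = 17271252/30817331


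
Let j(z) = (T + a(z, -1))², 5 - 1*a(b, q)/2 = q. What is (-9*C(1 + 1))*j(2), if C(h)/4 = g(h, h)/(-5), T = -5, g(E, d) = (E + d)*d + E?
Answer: 3528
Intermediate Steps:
a(b, q) = 10 - 2*q
g(E, d) = E + d*(E + d) (g(E, d) = d*(E + d) + E = E + d*(E + d))
C(h) = -8*h²/5 - 4*h/5 (C(h) = 4*((h + h² + h*h)/(-5)) = 4*((h + h² + h²)*(-⅕)) = 4*((h + 2*h²)*(-⅕)) = 4*(-2*h²/5 - h/5) = -8*h²/5 - 4*h/5)
j(z) = 49 (j(z) = (-5 + (10 - 2*(-1)))² = (-5 + (10 + 2))² = (-5 + 12)² = 7² = 49)
(-9*C(1 + 1))*j(2) = -36*(1 + 1)*(-1 - 2*(1 + 1))/5*49 = -36*2*(-1 - 2*2)/5*49 = -36*2*(-1 - 4)/5*49 = -36*2*(-5)/5*49 = -9*(-8)*49 = 72*49 = 3528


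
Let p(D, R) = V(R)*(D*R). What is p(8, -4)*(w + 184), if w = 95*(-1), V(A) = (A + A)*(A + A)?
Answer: -182272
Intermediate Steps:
V(A) = 4*A**2 (V(A) = (2*A)*(2*A) = 4*A**2)
w = -95
p(D, R) = 4*D*R**3 (p(D, R) = (4*R**2)*(D*R) = 4*D*R**3)
p(8, -4)*(w + 184) = (4*8*(-4)**3)*(-95 + 184) = (4*8*(-64))*89 = -2048*89 = -182272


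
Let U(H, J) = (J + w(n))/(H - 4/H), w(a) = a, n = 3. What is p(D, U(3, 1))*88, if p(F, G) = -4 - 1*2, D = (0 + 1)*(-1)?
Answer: -528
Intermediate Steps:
U(H, J) = (3 + J)/(H - 4/H) (U(H, J) = (J + 3)/(H - 4/H) = (3 + J)/(H - 4/H))
D = -1 (D = 1*(-1) = -1)
p(F, G) = -6 (p(F, G) = -4 - 2 = -6)
p(D, U(3, 1))*88 = -6*88 = -528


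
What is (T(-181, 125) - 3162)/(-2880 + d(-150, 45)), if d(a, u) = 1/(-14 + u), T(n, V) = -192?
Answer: 103974/89279 ≈ 1.1646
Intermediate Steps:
(T(-181, 125) - 3162)/(-2880 + d(-150, 45)) = (-192 - 3162)/(-2880 + 1/(-14 + 45)) = -3354/(-2880 + 1/31) = -3354/(-89279/31) = -3354*(-31/89279) = 103974/89279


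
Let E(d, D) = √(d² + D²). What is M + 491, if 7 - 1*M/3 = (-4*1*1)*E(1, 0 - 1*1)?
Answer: 512 + 12*√2 ≈ 528.97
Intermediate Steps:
E(d, D) = √(D² + d²)
M = 21 + 12*√2 (M = 21 - 3*-4*1*1*√((0 - 1*1)² + 1²) = 21 - 3*(-4*1)*√((0 - 1)² + 1) = 21 - (-12)*√((-1)² + 1) = 21 - (-12)*√(1 + 1) = 21 - (-12)*√2 = 21 + 12*√2 ≈ 37.971)
M + 491 = (21 + 12*√2) + 491 = 512 + 12*√2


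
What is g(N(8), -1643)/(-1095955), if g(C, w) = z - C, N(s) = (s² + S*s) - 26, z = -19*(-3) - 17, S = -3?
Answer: -26/1095955 ≈ -2.3724e-5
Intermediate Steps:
z = 40 (z = 57 - 17 = 40)
N(s) = -26 + s² - 3*s (N(s) = (s² - 3*s) - 26 = -26 + s² - 3*s)
g(C, w) = 40 - C
g(N(8), -1643)/(-1095955) = (40 - (-26 + 8² - 3*8))/(-1095955) = (40 - (-26 + 64 - 24))*(-1/1095955) = (40 - 1*14)*(-1/1095955) = (40 - 14)*(-1/1095955) = 26*(-1/1095955) = -26/1095955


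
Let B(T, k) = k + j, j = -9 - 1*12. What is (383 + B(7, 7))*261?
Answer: 96309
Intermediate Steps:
j = -21 (j = -9 - 12 = -21)
B(T, k) = -21 + k (B(T, k) = k - 21 = -21 + k)
(383 + B(7, 7))*261 = (383 + (-21 + 7))*261 = (383 - 14)*261 = 369*261 = 96309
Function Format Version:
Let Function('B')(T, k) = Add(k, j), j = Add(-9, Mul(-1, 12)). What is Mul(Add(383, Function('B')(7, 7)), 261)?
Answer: 96309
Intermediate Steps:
j = -21 (j = Add(-9, -12) = -21)
Function('B')(T, k) = Add(-21, k) (Function('B')(T, k) = Add(k, -21) = Add(-21, k))
Mul(Add(383, Function('B')(7, 7)), 261) = Mul(Add(383, Add(-21, 7)), 261) = Mul(Add(383, -14), 261) = Mul(369, 261) = 96309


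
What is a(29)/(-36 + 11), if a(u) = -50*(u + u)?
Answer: 116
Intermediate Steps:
a(u) = -100*u
a(29)/(-36 + 11) = (-100*29)/(-36 + 11) = -2900/(-25) = -2900*(-1/25) = 116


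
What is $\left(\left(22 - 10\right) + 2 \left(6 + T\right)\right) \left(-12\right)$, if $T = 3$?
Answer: $-360$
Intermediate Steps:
$\left(\left(22 - 10\right) + 2 \left(6 + T\right)\right) \left(-12\right) = \left(\left(22 - 10\right) + 2 \left(6 + 3\right)\right) \left(-12\right) = \left(12 + 2 \cdot 9\right) \left(-12\right) = \left(12 + 18\right) \left(-12\right) = 30 \left(-12\right) = -360$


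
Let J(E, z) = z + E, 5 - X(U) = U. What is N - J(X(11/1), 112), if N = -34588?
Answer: -34694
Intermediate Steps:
X(U) = 5 - U
J(E, z) = E + z
N - J(X(11/1), 112) = -34588 - ((5 - 11/1) + 112) = -34588 - ((5 - 11) + 112) = -34588 - (-6 + 112) = -34588 - 1*106 = -34588 - 106 = -34694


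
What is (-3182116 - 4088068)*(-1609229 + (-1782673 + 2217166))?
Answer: 8540546871424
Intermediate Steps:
(-3182116 - 4088068)*(-1609229 + (-1782673 + 2217166)) = -7270184*(-1609229 + 434493) = -7270184*(-1174736) = 8540546871424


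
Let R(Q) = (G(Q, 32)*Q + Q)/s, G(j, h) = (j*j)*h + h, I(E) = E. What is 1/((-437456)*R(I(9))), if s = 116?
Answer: -29/2583724500 ≈ -1.1224e-8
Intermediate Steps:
G(j, h) = h + h*j² (G(j, h) = j²*h + h = h*j² + h = h + h*j²)
R(Q) = Q/116 + Q*(32 + 32*Q²)/116 (R(Q) = ((32*(1 + Q²))*Q + Q)/116 = ((32 + 32*Q²)*Q + Q)*(1/116) = (Q*(32 + 32*Q²) + Q)*(1/116) = (Q + Q*(32 + 32*Q²))*(1/116) = Q/116 + Q*(32 + 32*Q²)/116)
1/((-437456)*R(I(9))) = 1/((-437456)*(((1/116)*9*(33 + 32*9²)))) = -116/(9*(33 + 32*81))/437456 = -116/(9*(33 + 2592))/437456 = -1/(437456*((1/116)*9*2625)) = -1/(437456*23625/116) = -1/437456*116/23625 = -29/2583724500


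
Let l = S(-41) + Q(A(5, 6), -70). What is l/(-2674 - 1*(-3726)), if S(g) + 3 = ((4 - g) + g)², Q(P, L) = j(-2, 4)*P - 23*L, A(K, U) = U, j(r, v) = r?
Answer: 1611/1052 ≈ 1.5314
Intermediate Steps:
Q(P, L) = -23*L - 2*P (Q(P, L) = -2*P - 23*L = -23*L - 2*P)
S(g) = 13 (S(g) = -3 + ((4 - g) + g)² = -3 + 4² = -3 + 16 = 13)
l = 1611 (l = 13 + (-23*(-70) - 2*6) = 13 + (1610 - 12) = 13 + 1598 = 1611)
l/(-2674 - 1*(-3726)) = 1611/(-2674 - 1*(-3726)) = 1611/(-2674 + 3726) = 1611/1052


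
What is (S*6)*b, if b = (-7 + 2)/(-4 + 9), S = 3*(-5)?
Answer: 90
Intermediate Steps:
S = -15
b = -1 (b = -5/5 = -5*⅕ = -1)
(S*6)*b = -15*6*(-1) = -90*(-1) = 90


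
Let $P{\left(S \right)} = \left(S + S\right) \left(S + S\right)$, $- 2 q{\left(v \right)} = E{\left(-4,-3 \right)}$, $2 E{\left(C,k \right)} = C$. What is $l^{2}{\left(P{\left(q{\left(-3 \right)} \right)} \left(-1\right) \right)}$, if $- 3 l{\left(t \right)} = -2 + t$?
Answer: $4$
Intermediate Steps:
$E{\left(C,k \right)} = \frac{C}{2}$
$q{\left(v \right)} = 1$ ($q{\left(v \right)} = - \frac{\frac{1}{2} \left(-4\right)}{2} = \left(- \frac{1}{2}\right) \left(-2\right) = 1$)
$P{\left(S \right)} = 4 S^{2}$ ($P{\left(S \right)} = 2 S 2 S = 4 S^{2}$)
$l{\left(t \right)} = \frac{2}{3} - \frac{t}{3}$ ($l{\left(t \right)} = - \frac{-2 + t}{3} = \frac{2}{3} - \frac{t}{3}$)
$l^{2}{\left(P{\left(q{\left(-3 \right)} \right)} \left(-1\right) \right)} = \left(\frac{2}{3} - \frac{4 \cdot 1^{2} \left(-1\right)}{3}\right)^{2} = \left(\frac{2}{3} - \frac{4 \cdot 1 \left(-1\right)}{3}\right)^{2} = \left(\frac{2}{3} - \frac{4 \left(-1\right)}{3}\right)^{2} = \left(\frac{2}{3} - - \frac{4}{3}\right)^{2} = \left(\frac{2}{3} + \frac{4}{3}\right)^{2} = 2^{2} = 4$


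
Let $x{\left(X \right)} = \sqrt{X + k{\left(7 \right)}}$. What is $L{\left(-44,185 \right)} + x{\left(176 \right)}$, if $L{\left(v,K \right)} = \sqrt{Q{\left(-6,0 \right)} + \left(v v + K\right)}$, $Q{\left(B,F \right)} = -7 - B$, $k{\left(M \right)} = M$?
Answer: $\sqrt{183} + 2 \sqrt{530} \approx 59.571$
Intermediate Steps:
$L{\left(v,K \right)} = \sqrt{-1 + K + v^{2}}$ ($L{\left(v,K \right)} = \sqrt{\left(-7 - -6\right) + \left(v v + K\right)} = \sqrt{\left(-7 + 6\right) + \left(v^{2} + K\right)} = \sqrt{-1 + \left(K + v^{2}\right)} = \sqrt{-1 + K + v^{2}}$)
$x{\left(X \right)} = \sqrt{7 + X}$ ($x{\left(X \right)} = \sqrt{X + 7} = \sqrt{7 + X}$)
$L{\left(-44,185 \right)} + x{\left(176 \right)} = \sqrt{-1 + 185 + \left(-44\right)^{2}} + \sqrt{7 + 176} = \sqrt{-1 + 185 + 1936} + \sqrt{183} = \sqrt{2120} + \sqrt{183} = 2 \sqrt{530} + \sqrt{183} = \sqrt{183} + 2 \sqrt{530}$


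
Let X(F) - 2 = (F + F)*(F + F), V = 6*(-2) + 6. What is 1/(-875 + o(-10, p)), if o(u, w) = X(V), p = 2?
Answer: -1/729 ≈ -0.0013717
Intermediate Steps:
V = -6 (V = -12 + 6 = -6)
X(F) = 2 + 4*F² (X(F) = 2 + (F + F)*(F + F) = 2 + (2*F)*(2*F) = 2 + 4*F²)
o(u, w) = 146 (o(u, w) = 2 + 4*(-6)² = 2 + 4*36 = 2 + 144 = 146)
1/(-875 + o(-10, p)) = 1/(-875 + 146) = 1/(-729) = -1/729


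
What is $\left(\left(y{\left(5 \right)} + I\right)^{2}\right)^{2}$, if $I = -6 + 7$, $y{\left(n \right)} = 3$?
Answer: $256$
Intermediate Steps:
$I = 1$
$\left(\left(y{\left(5 \right)} + I\right)^{2}\right)^{2} = \left(\left(3 + 1\right)^{2}\right)^{2} = \left(4^{2}\right)^{2} = 16^{2} = 256$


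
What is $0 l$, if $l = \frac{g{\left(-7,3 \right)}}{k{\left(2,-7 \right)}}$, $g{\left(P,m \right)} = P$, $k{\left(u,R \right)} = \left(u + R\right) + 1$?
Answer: $0$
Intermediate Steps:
$k{\left(u,R \right)} = 1 + R + u$ ($k{\left(u,R \right)} = \left(R + u\right) + 1 = 1 + R + u$)
$l = \frac{7}{4}$ ($l = - \frac{7}{1 - 7 + 2} = - \frac{7}{-4} = \left(-7\right) \left(- \frac{1}{4}\right) = \frac{7}{4} \approx 1.75$)
$0 l = 0 \cdot \frac{7}{4} = 0$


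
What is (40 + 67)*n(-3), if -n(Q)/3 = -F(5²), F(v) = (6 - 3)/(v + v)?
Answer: 963/50 ≈ 19.260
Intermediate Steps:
F(v) = 3/(2*v) (F(v) = 3/((2*v)) = 3*(1/(2*v)) = 3/(2*v))
n(Q) = 9/50 (n(Q) = -(-3)*3/(2*(5²)) = -(-3)*(3/2)/25 = -(-3)*(3/2)*(1/25) = -(-3)*3/50 = -3*(-3/50) = 9/50)
(40 + 67)*n(-3) = (40 + 67)*(9/50) = 107*(9/50) = 963/50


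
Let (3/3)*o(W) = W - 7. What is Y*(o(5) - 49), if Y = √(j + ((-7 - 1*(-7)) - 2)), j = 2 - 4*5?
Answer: -102*I*√5 ≈ -228.08*I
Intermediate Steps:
o(W) = -7 + W (o(W) = W - 7 = -7 + W)
j = -18 (j = 2 - 20 = -18)
Y = 2*I*√5 (Y = √(-18 + ((-7 - 1*(-7)) - 2)) = √(-18 + ((-7 + 7) - 2)) = √(-18 + (0 - 2)) = √(-18 - 2) = √(-20) = 2*I*√5 ≈ 4.4721*I)
Y*(o(5) - 49) = (2*I*√5)*((-7 + 5) - 49) = (2*I*√5)*(-2 - 49) = (2*I*√5)*(-51) = -102*I*√5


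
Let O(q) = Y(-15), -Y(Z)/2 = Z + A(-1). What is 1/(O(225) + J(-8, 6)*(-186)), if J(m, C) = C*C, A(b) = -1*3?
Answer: -1/6660 ≈ -0.00015015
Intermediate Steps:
A(b) = -3
Y(Z) = 6 - 2*Z (Y(Z) = -2*(Z - 3) = -2*(-3 + Z) = 6 - 2*Z)
J(m, C) = C²
O(q) = 36 (O(q) = 6 - 2*(-15) = 6 + 30 = 36)
1/(O(225) + J(-8, 6)*(-186)) = 1/(36 + 6²*(-186)) = 1/(36 + 36*(-186)) = 1/(36 - 6696) = 1/(-6660) = -1/6660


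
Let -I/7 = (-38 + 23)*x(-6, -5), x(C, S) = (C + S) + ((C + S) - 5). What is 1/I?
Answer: -1/2835 ≈ -0.00035273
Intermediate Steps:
x(C, S) = -5 + 2*C + 2*S (x(C, S) = (C + S) + (-5 + C + S) = -5 + 2*C + 2*S)
I = -2835 (I = -7*(-38 + 23)*(-5 + 2*(-6) + 2*(-5)) = -(-105)*(-5 - 12 - 10) = -(-105)*(-27) = -7*405 = -2835)
1/I = 1/(-2835) = -1/2835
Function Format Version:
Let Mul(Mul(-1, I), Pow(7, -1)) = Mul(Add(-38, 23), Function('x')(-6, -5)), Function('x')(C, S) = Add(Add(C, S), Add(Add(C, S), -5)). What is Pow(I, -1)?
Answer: Rational(-1, 2835) ≈ -0.00035273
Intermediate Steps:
Function('x')(C, S) = Add(-5, Mul(2, C), Mul(2, S)) (Function('x')(C, S) = Add(Add(C, S), Add(-5, C, S)) = Add(-5, Mul(2, C), Mul(2, S)))
I = -2835 (I = Mul(-7, Mul(Add(-38, 23), Add(-5, Mul(2, -6), Mul(2, -5)))) = Mul(-7, Mul(-15, Add(-5, -12, -10))) = Mul(-7, Mul(-15, -27)) = Mul(-7, 405) = -2835)
Pow(I, -1) = Pow(-2835, -1) = Rational(-1, 2835)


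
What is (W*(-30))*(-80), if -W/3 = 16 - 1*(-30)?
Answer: -331200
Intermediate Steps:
W = -138 (W = -3*(16 - 1*(-30)) = -3*(16 + 30) = -3*46 = -138)
(W*(-30))*(-80) = -138*(-30)*(-80) = 4140*(-80) = -331200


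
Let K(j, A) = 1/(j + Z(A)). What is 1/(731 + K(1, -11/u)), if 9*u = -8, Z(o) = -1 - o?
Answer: 99/72361 ≈ 0.0013681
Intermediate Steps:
u = -8/9 (u = (1/9)*(-8) = -8/9 ≈ -0.88889)
K(j, A) = 1/(-1 + j - A) (K(j, A) = 1/(j + (-1 - A)) = 1/(-1 + j - A))
1/(731 + K(1, -11/u)) = 1/(731 + 1/(-1 + 1 - (-11)/(-8/9))) = 1/(731 + 1/(-1 + 1 - (-11)*(-9)/8)) = 1/(731 + 1/(-1 + 1 - 1*99/8)) = 1/(731 + 1/(-1 + 1 - 99/8)) = 1/(731 + 1/(-99/8)) = 1/(731 - 8/99) = 1/(72361/99) = 99/72361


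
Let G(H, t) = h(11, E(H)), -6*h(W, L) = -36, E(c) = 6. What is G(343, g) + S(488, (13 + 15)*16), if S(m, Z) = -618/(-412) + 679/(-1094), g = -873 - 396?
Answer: 3763/547 ≈ 6.8793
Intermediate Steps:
h(W, L) = 6 (h(W, L) = -⅙*(-36) = 6)
g = -1269
S(m, Z) = 481/547 (S(m, Z) = -618*(-1/412) + 679*(-1/1094) = 3/2 - 679/1094 = 481/547)
G(H, t) = 6
G(343, g) + S(488, (13 + 15)*16) = 6 + 481/547 = 3763/547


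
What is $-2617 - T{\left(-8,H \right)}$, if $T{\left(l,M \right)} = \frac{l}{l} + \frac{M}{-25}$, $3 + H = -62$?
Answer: $- \frac{13103}{5} \approx -2620.6$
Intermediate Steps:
$H = -65$ ($H = -3 - 62 = -65$)
$T{\left(l,M \right)} = 1 - \frac{M}{25}$ ($T{\left(l,M \right)} = 1 + M \left(- \frac{1}{25}\right) = 1 - \frac{M}{25}$)
$-2617 - T{\left(-8,H \right)} = -2617 - \left(1 - - \frac{13}{5}\right) = -2617 - \left(1 + \frac{13}{5}\right) = -2617 - \frac{18}{5} = - \frac{13103}{5}$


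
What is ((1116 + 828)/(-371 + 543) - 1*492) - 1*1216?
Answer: -72958/43 ≈ -1696.7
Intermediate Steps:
((1116 + 828)/(-371 + 543) - 1*492) - 1*1216 = (1944/172 - 492) - 1216 = (1944*(1/172) - 492) - 1216 = (486/43 - 492) - 1216 = -20670/43 - 1216 = -72958/43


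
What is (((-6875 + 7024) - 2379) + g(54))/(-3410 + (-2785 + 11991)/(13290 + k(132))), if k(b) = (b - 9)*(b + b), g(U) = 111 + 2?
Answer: 48439077/78019607 ≈ 0.62086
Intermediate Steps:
g(U) = 113
k(b) = 2*b*(-9 + b) (k(b) = (-9 + b)*(2*b) = 2*b*(-9 + b))
(((-6875 + 7024) - 2379) + g(54))/(-3410 + (-2785 + 11991)/(13290 + k(132))) = (((-6875 + 7024) - 2379) + 113)/(-3410 + (-2785 + 11991)/(13290 + 2*132*(-9 + 132))) = ((149 - 2379) + 113)/(-3410 + 9206/(13290 + 2*132*123)) = (-2230 + 113)/(-3410 + 9206/(13290 + 32472)) = -2117/(-3410 + 9206/45762) = -2117/(-3410 + 9206*(1/45762)) = -2117/(-3410 + 4603/22881) = -2117/(-78019607/22881) = -2117*(-22881/78019607) = 48439077/78019607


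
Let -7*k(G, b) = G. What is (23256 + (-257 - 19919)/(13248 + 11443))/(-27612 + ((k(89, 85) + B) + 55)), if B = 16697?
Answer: -4019356040/1879207319 ≈ -2.1389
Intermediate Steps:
k(G, b) = -G/7
(23256 + (-257 - 19919)/(13248 + 11443))/(-27612 + ((k(89, 85) + B) + 55)) = (23256 + (-257 - 19919)/(13248 + 11443))/(-27612 + ((-⅐*89 + 16697) + 55)) = (23256 - 20176/24691)/(-27612 + ((-89/7 + 16697) + 55)) = (23256 - 20176*1/24691)/(-27612 + (116790/7 + 55)) = (23256 - 20176/24691)/(-27612 + 117175/7) = 574193720/(24691*(-76109/7)) = (574193720/24691)*(-7/76109) = -4019356040/1879207319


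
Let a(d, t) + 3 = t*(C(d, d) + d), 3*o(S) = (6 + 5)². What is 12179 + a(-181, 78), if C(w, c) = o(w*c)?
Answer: 1204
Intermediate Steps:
o(S) = 121/3 (o(S) = (6 + 5)²/3 = (⅓)*11² = (⅓)*121 = 121/3)
C(w, c) = 121/3
a(d, t) = -3 + t*(121/3 + d)
12179 + a(-181, 78) = 12179 + (-3 + (121/3)*78 - 181*78) = 12179 + (-3 + 3146 - 14118) = 12179 - 10975 = 1204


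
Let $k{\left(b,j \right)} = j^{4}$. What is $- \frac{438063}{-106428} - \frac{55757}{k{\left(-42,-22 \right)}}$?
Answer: $\frac{8057065011}{2077616464} \approx 3.878$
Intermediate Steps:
$- \frac{438063}{-106428} - \frac{55757}{k{\left(-42,-22 \right)}} = - \frac{438063}{-106428} - \frac{55757}{\left(-22\right)^{4}} = \left(-438063\right) \left(- \frac{1}{106428}\right) - \frac{55757}{234256} = \frac{146021}{35476} - \frac{55757}{234256} = \frac{8057065011}{2077616464}$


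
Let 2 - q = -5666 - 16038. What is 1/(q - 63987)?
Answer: -1/42281 ≈ -2.3651e-5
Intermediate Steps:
q = 21706 (q = 2 - (-5666 - 16038) = 2 - 1*(-21704) = 2 + 21704 = 21706)
1/(q - 63987) = 1/(21706 - 63987) = 1/(-42281) = -1/42281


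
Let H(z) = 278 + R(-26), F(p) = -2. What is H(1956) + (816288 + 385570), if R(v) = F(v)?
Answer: 1202134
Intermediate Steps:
R(v) = -2
H(z) = 276 (H(z) = 278 - 2 = 276)
H(1956) + (816288 + 385570) = 276 + (816288 + 385570) = 276 + 1201858 = 1202134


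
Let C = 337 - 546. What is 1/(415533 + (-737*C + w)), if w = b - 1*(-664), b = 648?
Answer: 1/570878 ≈ 1.7517e-6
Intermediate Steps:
w = 1312 (w = 648 - 1*(-664) = 648 + 664 = 1312)
C = -209
1/(415533 + (-737*C + w)) = 1/(415533 + (-737*(-209) + 1312)) = 1/(415533 + (154033 + 1312)) = 1/(415533 + 155345) = 1/570878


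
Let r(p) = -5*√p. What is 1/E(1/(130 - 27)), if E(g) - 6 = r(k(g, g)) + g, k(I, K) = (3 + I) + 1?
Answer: -63757/680314 - 515*√42539/680314 ≈ -0.24985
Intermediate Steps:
k(I, K) = 4 + I
E(g) = 6 + g - 5*√(4 + g) (E(g) = 6 + (-5*√(4 + g) + g) = 6 + (g - 5*√(4 + g)) = 6 + g - 5*√(4 + g))
1/E(1/(130 - 27)) = 1/(6 + 1/(130 - 27) - 5*√(4 + 1/(130 - 27))) = 1/(6 + 1/103 - 5*√(4 + 1/103)) = 1/(6 + 1/103 - 5*√42539/103) = 1/(619/103 - 5*√42539/103)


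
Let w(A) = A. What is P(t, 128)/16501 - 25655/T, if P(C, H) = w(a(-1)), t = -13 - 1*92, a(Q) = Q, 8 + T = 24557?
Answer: -60479672/57869007 ≈ -1.0451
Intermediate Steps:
T = 24549 (T = -8 + 24557 = 24549)
t = -105 (t = -13 - 92 = -105)
P(C, H) = -1
P(t, 128)/16501 - 25655/T = -1/16501 - 25655/24549 = -1*1/16501 - 25655*1/24549 = -1/16501 - 3665/3507 = -60479672/57869007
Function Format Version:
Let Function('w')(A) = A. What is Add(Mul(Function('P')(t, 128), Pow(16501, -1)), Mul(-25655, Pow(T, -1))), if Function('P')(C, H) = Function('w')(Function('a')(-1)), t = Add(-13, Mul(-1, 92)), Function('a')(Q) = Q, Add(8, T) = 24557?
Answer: Rational(-60479672, 57869007) ≈ -1.0451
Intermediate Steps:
T = 24549 (T = Add(-8, 24557) = 24549)
t = -105 (t = Add(-13, -92) = -105)
Function('P')(C, H) = -1
Add(Mul(Function('P')(t, 128), Pow(16501, -1)), Mul(-25655, Pow(T, -1))) = Add(Mul(-1, Pow(16501, -1)), Mul(-25655, Pow(24549, -1))) = Add(Mul(-1, Rational(1, 16501)), Mul(-25655, Rational(1, 24549))) = Add(Rational(-1, 16501), Rational(-3665, 3507)) = Rational(-60479672, 57869007)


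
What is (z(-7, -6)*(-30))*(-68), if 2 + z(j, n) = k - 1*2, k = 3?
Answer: -2040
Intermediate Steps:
z(j, n) = -1 (z(j, n) = -2 + (3 - 1*2) = -2 + (3 - 2) = -2 + 1 = -1)
(z(-7, -6)*(-30))*(-68) = -1*(-30)*(-68) = 30*(-68) = -2040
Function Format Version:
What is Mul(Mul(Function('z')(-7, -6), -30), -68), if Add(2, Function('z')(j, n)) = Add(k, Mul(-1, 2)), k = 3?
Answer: -2040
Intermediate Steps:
Function('z')(j, n) = -1 (Function('z')(j, n) = Add(-2, Add(3, Mul(-1, 2))) = Add(-2, Add(3, -2)) = Add(-2, 1) = -1)
Mul(Mul(Function('z')(-7, -6), -30), -68) = Mul(Mul(-1, -30), -68) = Mul(30, -68) = -2040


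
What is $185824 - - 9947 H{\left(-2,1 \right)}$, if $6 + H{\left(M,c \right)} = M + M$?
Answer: $86354$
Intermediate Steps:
$H{\left(M,c \right)} = -6 + 2 M$ ($H{\left(M,c \right)} = -6 + \left(M + M\right) = -6 + 2 M$)
$185824 - - 9947 H{\left(-2,1 \right)} = 185824 - - 9947 \left(-6 + 2 \left(-2\right)\right) = 185824 - - 9947 \left(-6 - 4\right) = 185824 - \left(-9947\right) \left(-10\right) = 185824 - 99470 = 86354$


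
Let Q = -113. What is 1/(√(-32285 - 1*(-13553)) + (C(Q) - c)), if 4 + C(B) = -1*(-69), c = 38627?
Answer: -6427/247841096 - I*√4683/743523288 ≈ -2.5932e-5 - 9.2038e-8*I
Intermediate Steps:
C(B) = 65 (C(B) = -4 - 1*(-69) = -4 + 69 = 65)
1/(√(-32285 - 1*(-13553)) + (C(Q) - c)) = 1/(√(-32285 - 1*(-13553)) + (65 - 1*38627)) = 1/(√(-32285 + 13553) + (65 - 38627)) = 1/(√(-18732) - 38562) = 1/(2*I*√4683 - 38562) = 1/(-38562 + 2*I*√4683)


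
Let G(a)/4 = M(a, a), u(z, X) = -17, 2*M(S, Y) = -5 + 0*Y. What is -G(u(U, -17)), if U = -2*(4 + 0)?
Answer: 10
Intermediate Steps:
U = -8 (U = -2*4 = -8)
M(S, Y) = -5/2 (M(S, Y) = (-5 + 0*Y)/2 = (-5 + 0)/2 = (½)*(-5) = -5/2)
G(a) = -10 (G(a) = 4*(-5/2) = -10)
-G(u(U, -17)) = -1*(-10) = 10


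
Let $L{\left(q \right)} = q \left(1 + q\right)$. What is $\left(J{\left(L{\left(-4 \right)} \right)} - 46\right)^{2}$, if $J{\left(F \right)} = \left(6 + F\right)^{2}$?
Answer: $77284$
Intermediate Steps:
$\left(J{\left(L{\left(-4 \right)} \right)} - 46\right)^{2} = \left(\left(6 - 4 \left(1 - 4\right)\right)^{2} - 46\right)^{2} = \left(\left(6 - -12\right)^{2} - 46\right)^{2} = \left(\left(6 + 12\right)^{2} - 46\right)^{2} = \left(18^{2} - 46\right)^{2} = \left(324 - 46\right)^{2} = 278^{2} = 77284$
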